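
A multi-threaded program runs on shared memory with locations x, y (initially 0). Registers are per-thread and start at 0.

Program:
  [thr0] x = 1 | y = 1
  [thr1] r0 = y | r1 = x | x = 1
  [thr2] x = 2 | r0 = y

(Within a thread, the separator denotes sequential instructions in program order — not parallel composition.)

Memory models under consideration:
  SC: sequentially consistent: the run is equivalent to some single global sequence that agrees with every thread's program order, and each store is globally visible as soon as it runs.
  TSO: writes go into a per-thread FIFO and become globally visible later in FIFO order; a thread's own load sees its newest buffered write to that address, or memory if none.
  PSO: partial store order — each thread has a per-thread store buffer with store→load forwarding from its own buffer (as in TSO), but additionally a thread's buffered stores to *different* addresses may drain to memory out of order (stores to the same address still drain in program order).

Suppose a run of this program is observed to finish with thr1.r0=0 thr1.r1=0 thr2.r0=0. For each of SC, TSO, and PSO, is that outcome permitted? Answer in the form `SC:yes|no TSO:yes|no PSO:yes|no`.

outcome vector order: (thr1.r0,thr1.r1,thr2.r0)
SC (10): 000 001 010 011 020 021 110 111 120 121
TSO (10): 000 001 010 011 020 021 110 111 120 121
PSO (12): 000 001 010 011 020 021 100 101 110 111 120 121
target 000 ∈ {SC,TSO,PSO}

SC:yes TSO:yes PSO:yes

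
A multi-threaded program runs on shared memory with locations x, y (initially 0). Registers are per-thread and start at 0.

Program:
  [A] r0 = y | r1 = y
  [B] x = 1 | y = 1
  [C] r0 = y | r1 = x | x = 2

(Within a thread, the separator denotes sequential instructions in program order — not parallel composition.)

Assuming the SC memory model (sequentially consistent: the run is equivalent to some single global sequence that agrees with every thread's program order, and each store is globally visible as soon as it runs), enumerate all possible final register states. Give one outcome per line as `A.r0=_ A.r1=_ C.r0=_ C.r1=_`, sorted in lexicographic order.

A.r0=0 A.r1=0 C.r0=0 C.r1=0
A.r0=0 A.r1=0 C.r0=0 C.r1=1
A.r0=0 A.r1=0 C.r0=1 C.r1=1
A.r0=0 A.r1=1 C.r0=0 C.r1=0
A.r0=0 A.r1=1 C.r0=0 C.r1=1
A.r0=0 A.r1=1 C.r0=1 C.r1=1
A.r0=1 A.r1=1 C.r0=0 C.r1=0
A.r0=1 A.r1=1 C.r0=0 C.r1=1
A.r0=1 A.r1=1 C.r0=1 C.r1=1

outcome vector order: (A.r0,A.r1,C.r0,C.r1)
|SC outcomes| = 9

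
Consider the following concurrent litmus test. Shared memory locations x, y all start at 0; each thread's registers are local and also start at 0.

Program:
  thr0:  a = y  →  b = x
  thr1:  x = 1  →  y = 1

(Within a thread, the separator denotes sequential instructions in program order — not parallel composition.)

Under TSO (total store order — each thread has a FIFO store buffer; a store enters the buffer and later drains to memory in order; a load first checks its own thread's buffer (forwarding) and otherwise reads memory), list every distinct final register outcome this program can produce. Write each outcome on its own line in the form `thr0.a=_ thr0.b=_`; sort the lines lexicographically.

outcome vector order: (thr0.a,thr0.b)
|TSO outcomes| = 3

thr0.a=0 thr0.b=0
thr0.a=0 thr0.b=1
thr0.a=1 thr0.b=1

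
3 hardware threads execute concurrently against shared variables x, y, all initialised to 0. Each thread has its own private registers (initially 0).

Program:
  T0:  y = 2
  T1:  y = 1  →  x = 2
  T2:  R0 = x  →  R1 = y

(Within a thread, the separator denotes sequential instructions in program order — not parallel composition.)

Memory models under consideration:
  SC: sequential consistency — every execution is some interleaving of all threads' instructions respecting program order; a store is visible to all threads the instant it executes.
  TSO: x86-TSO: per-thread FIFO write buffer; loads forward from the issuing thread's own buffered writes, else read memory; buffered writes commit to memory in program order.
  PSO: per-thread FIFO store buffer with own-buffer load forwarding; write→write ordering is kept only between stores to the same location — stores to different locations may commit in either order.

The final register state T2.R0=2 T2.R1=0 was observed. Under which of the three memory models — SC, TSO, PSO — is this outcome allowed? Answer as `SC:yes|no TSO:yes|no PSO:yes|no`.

SC:no TSO:no PSO:yes

outcome vector order: (T2.R0,T2.R1)
[SC] allowed = {<0 0>, <0 1>, <0 2>, <2 1>, <2 2>}
[TSO] allowed = {<0 0>, <0 1>, <0 2>, <2 1>, <2 2>}
[PSO] allowed = {<0 0>, <0 1>, <0 2>, <2 0>, <2 1>, <2 2>}
target <2 0> ∈ {PSO}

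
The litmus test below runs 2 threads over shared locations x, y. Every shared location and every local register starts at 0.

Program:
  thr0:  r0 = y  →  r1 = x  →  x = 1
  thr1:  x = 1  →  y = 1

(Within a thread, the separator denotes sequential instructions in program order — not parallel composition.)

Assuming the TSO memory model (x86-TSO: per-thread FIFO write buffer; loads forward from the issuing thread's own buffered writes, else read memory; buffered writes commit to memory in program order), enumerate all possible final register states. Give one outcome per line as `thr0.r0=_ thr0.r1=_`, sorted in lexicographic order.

outcome vector order: (thr0.r0,thr0.r1)
|TSO outcomes| = 3

thr0.r0=0 thr0.r1=0
thr0.r0=0 thr0.r1=1
thr0.r0=1 thr0.r1=1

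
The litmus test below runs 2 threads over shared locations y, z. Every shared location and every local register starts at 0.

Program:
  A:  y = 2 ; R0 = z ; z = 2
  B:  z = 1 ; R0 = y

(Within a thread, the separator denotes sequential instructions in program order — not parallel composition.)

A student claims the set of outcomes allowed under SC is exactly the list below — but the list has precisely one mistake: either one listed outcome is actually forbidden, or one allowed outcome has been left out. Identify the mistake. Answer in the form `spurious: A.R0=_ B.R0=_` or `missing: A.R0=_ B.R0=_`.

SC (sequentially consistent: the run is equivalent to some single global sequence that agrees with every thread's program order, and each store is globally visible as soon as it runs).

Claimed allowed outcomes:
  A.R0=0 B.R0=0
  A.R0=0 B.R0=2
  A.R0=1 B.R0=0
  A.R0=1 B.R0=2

spurious: A.R0=0 B.R0=0

outcome vector order: (A.R0,B.R0)
under SC → (0,2), (1,0), (1,2)
claimed∖SC = {(0,0)}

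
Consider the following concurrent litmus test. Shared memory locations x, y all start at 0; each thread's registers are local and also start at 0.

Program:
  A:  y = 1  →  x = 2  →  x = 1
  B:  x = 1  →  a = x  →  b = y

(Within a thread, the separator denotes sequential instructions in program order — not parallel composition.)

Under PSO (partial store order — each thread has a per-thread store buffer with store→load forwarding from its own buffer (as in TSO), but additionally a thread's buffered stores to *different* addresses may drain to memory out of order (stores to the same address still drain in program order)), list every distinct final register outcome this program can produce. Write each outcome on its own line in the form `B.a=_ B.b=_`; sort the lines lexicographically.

outcome vector order: (B.a,B.b)
|PSO outcomes| = 4

B.a=1 B.b=0
B.a=1 B.b=1
B.a=2 B.b=0
B.a=2 B.b=1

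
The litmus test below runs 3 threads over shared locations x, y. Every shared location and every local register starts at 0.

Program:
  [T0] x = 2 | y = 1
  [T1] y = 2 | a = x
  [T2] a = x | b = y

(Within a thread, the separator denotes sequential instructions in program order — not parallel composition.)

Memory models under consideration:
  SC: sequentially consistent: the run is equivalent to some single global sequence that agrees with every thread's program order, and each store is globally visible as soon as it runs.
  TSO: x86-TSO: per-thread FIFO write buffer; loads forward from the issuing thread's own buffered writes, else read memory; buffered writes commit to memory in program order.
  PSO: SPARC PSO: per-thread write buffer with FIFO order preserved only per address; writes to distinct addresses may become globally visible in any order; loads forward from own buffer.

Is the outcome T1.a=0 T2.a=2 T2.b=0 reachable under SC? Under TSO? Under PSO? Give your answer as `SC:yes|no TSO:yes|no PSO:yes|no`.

outcome vector order: (T1.a,T2.a,T2.b)
SC: 11 outcomes — {<0 0 0>; <0 0 1>; <0 0 2>; <0 2 1>; <0 2 2>; <2 0 0>; <2 0 1>; <2 0 2>; <2 2 0>; <2 2 1>; <2 2 2>}
TSO: 12 outcomes — {<0 0 0>; <0 0 1>; <0 0 2>; <0 2 0>; <0 2 1>; <0 2 2>; <2 0 0>; <2 0 1>; <2 0 2>; <2 2 0>; <2 2 1>; <2 2 2>}
PSO: 12 outcomes — {<0 0 0>; <0 0 1>; <0 0 2>; <0 2 0>; <0 2 1>; <0 2 2>; <2 0 0>; <2 0 1>; <2 0 2>; <2 2 0>; <2 2 1>; <2 2 2>}
target <0 2 0> ∈ {TSO,PSO}

SC:no TSO:yes PSO:yes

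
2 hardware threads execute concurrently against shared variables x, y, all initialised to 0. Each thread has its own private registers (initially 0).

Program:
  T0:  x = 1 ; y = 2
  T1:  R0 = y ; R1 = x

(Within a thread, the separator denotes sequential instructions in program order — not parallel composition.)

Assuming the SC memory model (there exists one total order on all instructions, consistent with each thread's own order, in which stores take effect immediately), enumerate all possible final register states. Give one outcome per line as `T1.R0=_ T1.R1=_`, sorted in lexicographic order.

T1.R0=0 T1.R1=0
T1.R0=0 T1.R1=1
T1.R0=2 T1.R1=1

outcome vector order: (T1.R0,T1.R1)
|SC outcomes| = 3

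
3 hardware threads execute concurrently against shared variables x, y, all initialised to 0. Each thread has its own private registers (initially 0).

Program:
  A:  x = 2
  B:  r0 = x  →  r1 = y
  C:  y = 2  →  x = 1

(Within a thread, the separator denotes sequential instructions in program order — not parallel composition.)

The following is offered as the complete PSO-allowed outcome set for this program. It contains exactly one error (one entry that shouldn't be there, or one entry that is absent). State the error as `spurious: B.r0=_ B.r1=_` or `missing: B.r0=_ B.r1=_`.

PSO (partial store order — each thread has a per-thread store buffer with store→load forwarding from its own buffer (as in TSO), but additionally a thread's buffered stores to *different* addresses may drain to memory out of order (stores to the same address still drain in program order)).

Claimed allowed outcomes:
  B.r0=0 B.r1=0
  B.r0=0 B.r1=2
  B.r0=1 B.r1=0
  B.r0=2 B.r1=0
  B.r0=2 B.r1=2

outcome vector order: (B.r0,B.r1)
[PSO] allowed = {00 02 10 12 20 22}
PSO∖claimed = {12}

missing: B.r0=1 B.r1=2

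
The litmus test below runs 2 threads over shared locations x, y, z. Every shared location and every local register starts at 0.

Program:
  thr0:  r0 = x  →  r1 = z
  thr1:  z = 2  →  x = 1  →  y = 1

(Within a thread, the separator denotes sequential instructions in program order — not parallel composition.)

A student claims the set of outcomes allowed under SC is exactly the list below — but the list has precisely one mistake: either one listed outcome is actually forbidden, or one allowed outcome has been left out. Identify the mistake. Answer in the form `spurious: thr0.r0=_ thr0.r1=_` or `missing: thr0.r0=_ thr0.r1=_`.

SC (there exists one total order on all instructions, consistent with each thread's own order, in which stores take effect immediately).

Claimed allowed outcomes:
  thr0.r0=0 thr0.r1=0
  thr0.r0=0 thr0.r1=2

outcome vector order: (thr0.r0,thr0.r1)
SC: 3 outcomes — {(0,0); (0,2); (1,2)}
SC∖claimed = {(1,2)}

missing: thr0.r0=1 thr0.r1=2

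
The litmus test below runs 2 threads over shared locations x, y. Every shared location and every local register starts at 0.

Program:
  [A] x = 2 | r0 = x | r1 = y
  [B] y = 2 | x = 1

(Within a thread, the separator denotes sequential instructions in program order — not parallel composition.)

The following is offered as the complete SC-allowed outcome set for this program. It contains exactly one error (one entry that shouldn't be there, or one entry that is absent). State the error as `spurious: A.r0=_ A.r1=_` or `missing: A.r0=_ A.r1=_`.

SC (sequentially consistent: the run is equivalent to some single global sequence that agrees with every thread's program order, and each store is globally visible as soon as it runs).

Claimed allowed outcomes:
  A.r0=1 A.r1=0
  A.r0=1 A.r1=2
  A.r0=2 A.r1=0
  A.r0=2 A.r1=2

outcome vector order: (A.r0,A.r1)
SC (3): 12; 20; 22
claimed∖SC = {10}

spurious: A.r0=1 A.r1=0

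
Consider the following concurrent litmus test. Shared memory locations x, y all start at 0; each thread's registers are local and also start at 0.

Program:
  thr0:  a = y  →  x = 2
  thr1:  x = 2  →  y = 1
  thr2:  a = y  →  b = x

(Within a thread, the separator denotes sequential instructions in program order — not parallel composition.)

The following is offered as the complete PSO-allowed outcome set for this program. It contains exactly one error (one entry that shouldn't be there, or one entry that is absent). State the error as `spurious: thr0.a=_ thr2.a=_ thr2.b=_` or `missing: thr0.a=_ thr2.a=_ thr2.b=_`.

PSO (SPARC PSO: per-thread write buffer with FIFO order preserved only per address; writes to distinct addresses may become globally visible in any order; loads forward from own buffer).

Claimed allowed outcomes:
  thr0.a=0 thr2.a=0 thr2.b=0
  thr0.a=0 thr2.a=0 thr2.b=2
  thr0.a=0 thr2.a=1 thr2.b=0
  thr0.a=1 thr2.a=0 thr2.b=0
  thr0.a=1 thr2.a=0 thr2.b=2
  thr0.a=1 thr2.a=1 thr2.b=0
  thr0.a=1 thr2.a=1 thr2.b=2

missing: thr0.a=0 thr2.a=1 thr2.b=2

outcome vector order: (thr0.a,thr2.a,thr2.b)
PSO: 8 outcomes — {<0 0 0> <0 0 2> <0 1 0> <0 1 2> <1 0 0> <1 0 2> <1 1 0> <1 1 2>}
PSO∖claimed = {<0 1 2>}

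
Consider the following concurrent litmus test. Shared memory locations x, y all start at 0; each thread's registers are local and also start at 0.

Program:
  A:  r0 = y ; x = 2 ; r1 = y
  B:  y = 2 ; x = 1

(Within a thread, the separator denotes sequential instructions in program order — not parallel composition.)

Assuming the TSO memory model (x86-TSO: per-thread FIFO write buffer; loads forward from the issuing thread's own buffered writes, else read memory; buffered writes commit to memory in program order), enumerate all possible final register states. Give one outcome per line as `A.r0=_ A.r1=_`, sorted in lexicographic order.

outcome vector order: (A.r0,A.r1)
|TSO outcomes| = 3

A.r0=0 A.r1=0
A.r0=0 A.r1=2
A.r0=2 A.r1=2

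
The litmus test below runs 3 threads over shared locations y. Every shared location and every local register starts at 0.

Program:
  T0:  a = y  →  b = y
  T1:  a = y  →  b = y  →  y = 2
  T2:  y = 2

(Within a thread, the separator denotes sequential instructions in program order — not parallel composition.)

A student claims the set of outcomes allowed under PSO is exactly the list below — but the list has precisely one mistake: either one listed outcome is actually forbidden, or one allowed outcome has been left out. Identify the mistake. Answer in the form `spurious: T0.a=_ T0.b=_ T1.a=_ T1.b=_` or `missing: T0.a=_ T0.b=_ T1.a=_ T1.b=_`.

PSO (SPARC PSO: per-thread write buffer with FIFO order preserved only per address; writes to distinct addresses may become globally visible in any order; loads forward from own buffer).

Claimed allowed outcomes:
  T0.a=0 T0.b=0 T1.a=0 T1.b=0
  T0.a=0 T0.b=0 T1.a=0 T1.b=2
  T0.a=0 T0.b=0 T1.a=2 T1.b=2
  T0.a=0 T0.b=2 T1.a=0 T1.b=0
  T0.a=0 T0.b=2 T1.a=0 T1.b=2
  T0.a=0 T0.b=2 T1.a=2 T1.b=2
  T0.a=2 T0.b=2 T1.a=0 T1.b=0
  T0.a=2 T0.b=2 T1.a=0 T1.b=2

missing: T0.a=2 T0.b=2 T1.a=2 T1.b=2

outcome vector order: (T0.a,T0.b,T1.a,T1.b)
under PSO → (0,0,0,0), (0,0,0,2), (0,0,2,2), (0,2,0,0), (0,2,0,2), (0,2,2,2), (2,2,0,0), (2,2,0,2), (2,2,2,2)
PSO∖claimed = {(2,2,2,2)}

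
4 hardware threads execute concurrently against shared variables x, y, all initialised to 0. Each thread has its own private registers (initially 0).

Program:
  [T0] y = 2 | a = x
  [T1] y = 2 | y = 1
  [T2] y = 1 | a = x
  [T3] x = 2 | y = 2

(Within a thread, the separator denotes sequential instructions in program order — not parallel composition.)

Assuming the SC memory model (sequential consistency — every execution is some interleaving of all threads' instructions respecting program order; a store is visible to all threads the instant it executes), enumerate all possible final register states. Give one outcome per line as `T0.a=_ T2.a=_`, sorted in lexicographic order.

outcome vector order: (T0.a,T2.a)
|SC outcomes| = 4

T0.a=0 T2.a=0
T0.a=0 T2.a=2
T0.a=2 T2.a=0
T0.a=2 T2.a=2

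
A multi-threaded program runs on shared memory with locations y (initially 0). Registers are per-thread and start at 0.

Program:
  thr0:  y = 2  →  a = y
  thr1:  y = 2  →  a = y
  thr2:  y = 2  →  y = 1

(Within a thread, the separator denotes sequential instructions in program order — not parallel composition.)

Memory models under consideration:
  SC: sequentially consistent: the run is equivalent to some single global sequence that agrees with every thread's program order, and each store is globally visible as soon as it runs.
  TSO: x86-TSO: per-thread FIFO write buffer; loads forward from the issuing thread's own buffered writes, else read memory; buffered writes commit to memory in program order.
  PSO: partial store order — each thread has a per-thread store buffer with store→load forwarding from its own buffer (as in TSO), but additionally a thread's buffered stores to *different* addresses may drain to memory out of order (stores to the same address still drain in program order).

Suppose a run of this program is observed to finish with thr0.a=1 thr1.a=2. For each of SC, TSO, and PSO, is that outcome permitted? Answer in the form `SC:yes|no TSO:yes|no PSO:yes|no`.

SC:yes TSO:yes PSO:yes

outcome vector order: (thr0.a,thr1.a)
under SC → 11 12 21 22
under TSO → 11 12 21 22
under PSO → 11 12 21 22
target 12 ∈ {SC,TSO,PSO}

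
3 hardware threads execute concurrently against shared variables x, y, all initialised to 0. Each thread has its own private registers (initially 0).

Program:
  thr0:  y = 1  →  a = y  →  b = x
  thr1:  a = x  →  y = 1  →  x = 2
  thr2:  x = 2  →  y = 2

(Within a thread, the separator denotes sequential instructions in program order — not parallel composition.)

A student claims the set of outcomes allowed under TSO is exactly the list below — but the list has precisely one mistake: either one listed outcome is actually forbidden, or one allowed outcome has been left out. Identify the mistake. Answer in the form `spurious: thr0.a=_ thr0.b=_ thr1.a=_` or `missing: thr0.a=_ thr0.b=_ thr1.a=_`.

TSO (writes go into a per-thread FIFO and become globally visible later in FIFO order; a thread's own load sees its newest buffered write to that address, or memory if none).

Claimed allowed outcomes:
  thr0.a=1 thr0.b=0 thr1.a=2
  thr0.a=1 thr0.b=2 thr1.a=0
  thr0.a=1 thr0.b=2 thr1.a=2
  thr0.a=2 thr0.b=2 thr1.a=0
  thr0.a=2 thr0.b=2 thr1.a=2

missing: thr0.a=1 thr0.b=0 thr1.a=0

outcome vector order: (thr0.a,thr0.b,thr1.a)
TSO: 6 outcomes — {100, 102, 120, 122, 220, 222}
TSO∖claimed = {100}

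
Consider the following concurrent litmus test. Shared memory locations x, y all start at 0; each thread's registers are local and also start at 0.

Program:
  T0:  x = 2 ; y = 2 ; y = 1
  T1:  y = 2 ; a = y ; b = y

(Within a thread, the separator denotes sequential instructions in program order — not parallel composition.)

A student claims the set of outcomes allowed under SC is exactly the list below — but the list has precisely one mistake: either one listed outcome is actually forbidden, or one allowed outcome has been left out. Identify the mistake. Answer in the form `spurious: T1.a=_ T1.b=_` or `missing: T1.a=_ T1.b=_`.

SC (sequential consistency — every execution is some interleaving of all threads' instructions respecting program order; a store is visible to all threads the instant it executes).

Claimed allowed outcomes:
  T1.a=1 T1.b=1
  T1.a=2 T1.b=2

outcome vector order: (T1.a,T1.b)
SC (3): 1/1 2/1 2/2
SC∖claimed = {2/1}

missing: T1.a=2 T1.b=1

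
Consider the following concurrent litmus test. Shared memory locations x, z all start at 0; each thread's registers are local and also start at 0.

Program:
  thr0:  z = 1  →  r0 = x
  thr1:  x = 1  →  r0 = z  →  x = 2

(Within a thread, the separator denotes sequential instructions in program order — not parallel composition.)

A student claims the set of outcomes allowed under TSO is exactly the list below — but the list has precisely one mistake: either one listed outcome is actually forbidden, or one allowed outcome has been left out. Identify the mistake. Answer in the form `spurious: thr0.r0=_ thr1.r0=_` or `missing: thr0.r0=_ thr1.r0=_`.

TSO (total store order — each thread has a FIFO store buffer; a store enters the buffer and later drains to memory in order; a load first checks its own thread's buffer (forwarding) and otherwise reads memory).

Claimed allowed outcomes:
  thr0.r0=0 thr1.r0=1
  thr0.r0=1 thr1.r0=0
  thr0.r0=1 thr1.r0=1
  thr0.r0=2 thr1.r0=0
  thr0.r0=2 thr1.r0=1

outcome vector order: (thr0.r0,thr1.r0)
[TSO] allowed = {(0,0), (0,1), (1,0), (1,1), (2,0), (2,1)}
TSO∖claimed = {(0,0)}

missing: thr0.r0=0 thr1.r0=0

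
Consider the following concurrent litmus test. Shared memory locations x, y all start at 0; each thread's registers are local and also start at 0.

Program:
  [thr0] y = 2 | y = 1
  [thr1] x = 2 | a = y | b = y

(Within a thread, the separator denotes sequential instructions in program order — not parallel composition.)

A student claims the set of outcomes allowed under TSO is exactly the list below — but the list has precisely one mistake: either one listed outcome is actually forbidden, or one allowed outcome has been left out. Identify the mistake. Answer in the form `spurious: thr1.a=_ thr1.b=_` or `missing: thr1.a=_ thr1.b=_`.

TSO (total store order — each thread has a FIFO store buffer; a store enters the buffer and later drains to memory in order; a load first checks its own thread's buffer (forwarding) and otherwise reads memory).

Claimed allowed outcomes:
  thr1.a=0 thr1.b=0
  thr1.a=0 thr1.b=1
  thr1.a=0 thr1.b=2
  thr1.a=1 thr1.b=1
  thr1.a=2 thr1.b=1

outcome vector order: (thr1.a,thr1.b)
[TSO] allowed = {<0 0>, <0 1>, <0 2>, <1 1>, <2 1>, <2 2>}
TSO∖claimed = {<2 2>}

missing: thr1.a=2 thr1.b=2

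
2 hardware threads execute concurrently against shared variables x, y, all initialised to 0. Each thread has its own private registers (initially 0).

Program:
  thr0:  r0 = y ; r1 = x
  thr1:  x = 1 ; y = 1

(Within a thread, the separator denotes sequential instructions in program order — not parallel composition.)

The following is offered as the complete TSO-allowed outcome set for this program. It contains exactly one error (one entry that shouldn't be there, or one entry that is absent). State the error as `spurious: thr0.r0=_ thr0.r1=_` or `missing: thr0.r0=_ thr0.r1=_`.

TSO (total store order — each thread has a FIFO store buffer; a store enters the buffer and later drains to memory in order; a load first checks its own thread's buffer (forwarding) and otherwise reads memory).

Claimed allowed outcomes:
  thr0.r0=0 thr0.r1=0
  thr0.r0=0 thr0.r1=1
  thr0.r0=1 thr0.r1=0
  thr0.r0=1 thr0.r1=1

spurious: thr0.r0=1 thr0.r1=0

outcome vector order: (thr0.r0,thr0.r1)
[TSO] allowed = {00; 01; 11}
claimed∖TSO = {10}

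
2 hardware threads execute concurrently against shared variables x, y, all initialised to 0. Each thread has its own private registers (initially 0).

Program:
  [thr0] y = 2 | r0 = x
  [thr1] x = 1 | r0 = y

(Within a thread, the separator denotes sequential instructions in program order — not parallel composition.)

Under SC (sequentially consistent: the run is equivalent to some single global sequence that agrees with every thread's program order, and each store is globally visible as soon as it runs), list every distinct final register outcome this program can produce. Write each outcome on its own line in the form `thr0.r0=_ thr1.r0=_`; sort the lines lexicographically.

thr0.r0=0 thr1.r0=2
thr0.r0=1 thr1.r0=0
thr0.r0=1 thr1.r0=2

outcome vector order: (thr0.r0,thr1.r0)
|SC outcomes| = 3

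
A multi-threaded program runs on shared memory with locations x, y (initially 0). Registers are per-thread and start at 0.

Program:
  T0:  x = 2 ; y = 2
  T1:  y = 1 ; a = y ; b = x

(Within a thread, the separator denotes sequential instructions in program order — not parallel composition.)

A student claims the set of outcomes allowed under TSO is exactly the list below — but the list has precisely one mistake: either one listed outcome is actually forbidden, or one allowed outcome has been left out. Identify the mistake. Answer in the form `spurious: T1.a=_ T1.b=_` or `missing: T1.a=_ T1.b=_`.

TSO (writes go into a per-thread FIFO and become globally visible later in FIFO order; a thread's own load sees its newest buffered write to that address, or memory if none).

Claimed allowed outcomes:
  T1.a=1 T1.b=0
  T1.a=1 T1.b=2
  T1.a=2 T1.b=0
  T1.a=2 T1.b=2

spurious: T1.a=2 T1.b=0

outcome vector order: (T1.a,T1.b)
[TSO] allowed = {10; 12; 22}
claimed∖TSO = {20}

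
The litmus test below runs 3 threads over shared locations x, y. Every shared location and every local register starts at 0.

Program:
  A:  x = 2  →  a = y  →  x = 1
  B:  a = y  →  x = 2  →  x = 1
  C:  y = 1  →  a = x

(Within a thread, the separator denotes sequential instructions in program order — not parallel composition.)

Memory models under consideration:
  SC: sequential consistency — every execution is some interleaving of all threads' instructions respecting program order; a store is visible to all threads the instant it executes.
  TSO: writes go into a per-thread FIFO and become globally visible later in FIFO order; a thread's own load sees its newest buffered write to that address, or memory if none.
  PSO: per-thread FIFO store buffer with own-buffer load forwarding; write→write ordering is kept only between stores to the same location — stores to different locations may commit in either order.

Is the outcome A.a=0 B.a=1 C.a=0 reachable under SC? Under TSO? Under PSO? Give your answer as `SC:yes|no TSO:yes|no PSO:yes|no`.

outcome vector order: (A.a,B.a,C.a)
under SC → 0/0/1 0/0/2 0/1/1 0/1/2 1/0/0 1/0/1 1/0/2 1/1/0 1/1/1 1/1/2
under TSO → 0/0/0 0/0/1 0/0/2 0/1/0 0/1/1 0/1/2 1/0/0 1/0/1 1/0/2 1/1/0 1/1/1 1/1/2
under PSO → 0/0/0 0/0/1 0/0/2 0/1/0 0/1/1 0/1/2 1/0/0 1/0/1 1/0/2 1/1/0 1/1/1 1/1/2
target 0/1/0 ∈ {TSO,PSO}

SC:no TSO:yes PSO:yes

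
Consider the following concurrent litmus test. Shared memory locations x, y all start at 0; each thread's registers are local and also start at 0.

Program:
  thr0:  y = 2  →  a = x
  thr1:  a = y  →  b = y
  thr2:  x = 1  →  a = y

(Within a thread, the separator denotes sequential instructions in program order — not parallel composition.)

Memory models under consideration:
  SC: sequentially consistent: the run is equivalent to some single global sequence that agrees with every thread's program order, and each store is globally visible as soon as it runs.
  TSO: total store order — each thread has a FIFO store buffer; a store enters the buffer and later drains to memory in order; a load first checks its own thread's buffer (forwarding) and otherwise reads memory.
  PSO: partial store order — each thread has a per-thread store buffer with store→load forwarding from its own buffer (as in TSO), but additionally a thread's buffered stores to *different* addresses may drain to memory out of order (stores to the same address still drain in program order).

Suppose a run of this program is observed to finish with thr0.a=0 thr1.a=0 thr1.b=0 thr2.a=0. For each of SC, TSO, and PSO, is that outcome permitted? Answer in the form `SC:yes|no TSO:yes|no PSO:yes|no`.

outcome vector order: (thr0.a,thr1.a,thr1.b,thr2.a)
[SC] allowed = {<0 0 0 2> <0 0 2 2> <0 2 2 2> <1 0 0 0> <1 0 0 2> <1 0 2 0> <1 0 2 2> <1 2 2 0> <1 2 2 2>}
[TSO] allowed = {<0 0 0 0> <0 0 0 2> <0 0 2 0> <0 0 2 2> <0 2 2 0> <0 2 2 2> <1 0 0 0> <1 0 0 2> <1 0 2 0> <1 0 2 2> <1 2 2 0> <1 2 2 2>}
[PSO] allowed = {<0 0 0 0> <0 0 0 2> <0 0 2 0> <0 0 2 2> <0 2 2 0> <0 2 2 2> <1 0 0 0> <1 0 0 2> <1 0 2 0> <1 0 2 2> <1 2 2 0> <1 2 2 2>}
target <0 0 0 0> ∈ {TSO,PSO}

SC:no TSO:yes PSO:yes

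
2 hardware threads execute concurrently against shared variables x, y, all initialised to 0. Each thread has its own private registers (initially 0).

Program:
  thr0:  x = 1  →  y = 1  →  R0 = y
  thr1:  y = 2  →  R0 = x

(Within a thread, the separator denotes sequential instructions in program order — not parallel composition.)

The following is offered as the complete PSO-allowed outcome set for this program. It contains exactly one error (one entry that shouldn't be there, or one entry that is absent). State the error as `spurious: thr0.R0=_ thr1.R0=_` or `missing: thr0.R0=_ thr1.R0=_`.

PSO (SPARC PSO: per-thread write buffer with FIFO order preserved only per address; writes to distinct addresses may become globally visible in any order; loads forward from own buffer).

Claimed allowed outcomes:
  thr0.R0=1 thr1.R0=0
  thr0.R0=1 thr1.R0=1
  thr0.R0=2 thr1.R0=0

outcome vector order: (thr0.R0,thr1.R0)
[PSO] allowed = {<1 0>; <1 1>; <2 0>; <2 1>}
PSO∖claimed = {<2 1>}

missing: thr0.R0=2 thr1.R0=1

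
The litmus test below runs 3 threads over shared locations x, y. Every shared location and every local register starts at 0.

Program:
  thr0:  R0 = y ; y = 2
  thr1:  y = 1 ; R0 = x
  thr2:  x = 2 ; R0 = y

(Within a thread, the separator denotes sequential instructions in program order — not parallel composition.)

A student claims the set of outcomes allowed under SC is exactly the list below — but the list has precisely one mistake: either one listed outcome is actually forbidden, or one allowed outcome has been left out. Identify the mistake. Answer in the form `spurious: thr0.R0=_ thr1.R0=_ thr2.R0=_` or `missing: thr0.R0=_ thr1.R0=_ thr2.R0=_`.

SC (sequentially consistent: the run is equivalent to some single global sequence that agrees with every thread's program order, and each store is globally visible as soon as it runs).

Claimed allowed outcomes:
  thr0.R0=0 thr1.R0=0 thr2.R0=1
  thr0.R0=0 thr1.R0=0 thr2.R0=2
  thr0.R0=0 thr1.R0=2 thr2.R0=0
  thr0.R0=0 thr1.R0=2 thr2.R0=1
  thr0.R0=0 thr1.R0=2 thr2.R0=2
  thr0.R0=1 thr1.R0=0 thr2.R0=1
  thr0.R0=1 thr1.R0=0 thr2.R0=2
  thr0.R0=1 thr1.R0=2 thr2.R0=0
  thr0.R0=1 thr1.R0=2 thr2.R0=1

missing: thr0.R0=1 thr1.R0=2 thr2.R0=2

outcome vector order: (thr0.R0,thr1.R0,thr2.R0)
[SC] allowed = {001 002 020 021 022 101 102 120 121 122}
SC∖claimed = {122}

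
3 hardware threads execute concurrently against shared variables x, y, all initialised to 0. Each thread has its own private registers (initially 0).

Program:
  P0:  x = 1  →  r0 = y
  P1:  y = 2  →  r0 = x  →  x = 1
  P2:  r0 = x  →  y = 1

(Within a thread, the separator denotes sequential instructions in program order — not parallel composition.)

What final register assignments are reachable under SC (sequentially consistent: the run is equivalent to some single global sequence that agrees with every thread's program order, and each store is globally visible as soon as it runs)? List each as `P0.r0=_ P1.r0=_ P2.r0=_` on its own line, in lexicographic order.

outcome vector order: (P0.r0,P1.r0,P2.r0)
|SC outcomes| = 10

P0.r0=0 P1.r0=1 P2.r0=0
P0.r0=0 P1.r0=1 P2.r0=1
P0.r0=1 P1.r0=0 P2.r0=0
P0.r0=1 P1.r0=0 P2.r0=1
P0.r0=1 P1.r0=1 P2.r0=0
P0.r0=1 P1.r0=1 P2.r0=1
P0.r0=2 P1.r0=0 P2.r0=0
P0.r0=2 P1.r0=0 P2.r0=1
P0.r0=2 P1.r0=1 P2.r0=0
P0.r0=2 P1.r0=1 P2.r0=1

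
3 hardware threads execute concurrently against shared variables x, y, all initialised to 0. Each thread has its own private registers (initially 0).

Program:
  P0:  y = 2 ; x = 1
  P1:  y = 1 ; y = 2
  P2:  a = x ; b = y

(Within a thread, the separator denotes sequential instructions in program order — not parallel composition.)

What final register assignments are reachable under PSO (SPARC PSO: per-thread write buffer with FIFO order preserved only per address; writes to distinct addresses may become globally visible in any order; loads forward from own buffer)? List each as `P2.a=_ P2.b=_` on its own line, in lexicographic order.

outcome vector order: (P2.a,P2.b)
|PSO outcomes| = 6

P2.a=0 P2.b=0
P2.a=0 P2.b=1
P2.a=0 P2.b=2
P2.a=1 P2.b=0
P2.a=1 P2.b=1
P2.a=1 P2.b=2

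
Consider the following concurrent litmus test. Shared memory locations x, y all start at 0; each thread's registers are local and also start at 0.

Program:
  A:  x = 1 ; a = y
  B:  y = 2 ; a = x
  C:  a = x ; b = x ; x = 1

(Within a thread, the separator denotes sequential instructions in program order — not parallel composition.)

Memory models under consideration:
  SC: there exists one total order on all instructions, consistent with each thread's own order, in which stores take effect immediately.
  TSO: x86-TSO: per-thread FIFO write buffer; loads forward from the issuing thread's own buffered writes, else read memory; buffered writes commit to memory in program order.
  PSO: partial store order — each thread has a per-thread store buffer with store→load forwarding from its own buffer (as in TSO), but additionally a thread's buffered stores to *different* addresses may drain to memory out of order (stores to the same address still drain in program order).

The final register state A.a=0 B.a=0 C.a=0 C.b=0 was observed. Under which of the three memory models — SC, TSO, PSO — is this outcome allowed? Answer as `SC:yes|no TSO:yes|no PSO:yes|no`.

SC:no TSO:yes PSO:yes

outcome vector order: (A.a,B.a,C.a,C.b)
[SC] allowed = {<0 1 0 0>, <0 1 0 1>, <0 1 1 1>, <2 0 0 0>, <2 0 0 1>, <2 0 1 1>, <2 1 0 0>, <2 1 0 1>, <2 1 1 1>}
[TSO] allowed = {<0 0 0 0>, <0 0 0 1>, <0 0 1 1>, <0 1 0 0>, <0 1 0 1>, <0 1 1 1>, <2 0 0 0>, <2 0 0 1>, <2 0 1 1>, <2 1 0 0>, <2 1 0 1>, <2 1 1 1>}
[PSO] allowed = {<0 0 0 0>, <0 0 0 1>, <0 0 1 1>, <0 1 0 0>, <0 1 0 1>, <0 1 1 1>, <2 0 0 0>, <2 0 0 1>, <2 0 1 1>, <2 1 0 0>, <2 1 0 1>, <2 1 1 1>}
target <0 0 0 0> ∈ {TSO,PSO}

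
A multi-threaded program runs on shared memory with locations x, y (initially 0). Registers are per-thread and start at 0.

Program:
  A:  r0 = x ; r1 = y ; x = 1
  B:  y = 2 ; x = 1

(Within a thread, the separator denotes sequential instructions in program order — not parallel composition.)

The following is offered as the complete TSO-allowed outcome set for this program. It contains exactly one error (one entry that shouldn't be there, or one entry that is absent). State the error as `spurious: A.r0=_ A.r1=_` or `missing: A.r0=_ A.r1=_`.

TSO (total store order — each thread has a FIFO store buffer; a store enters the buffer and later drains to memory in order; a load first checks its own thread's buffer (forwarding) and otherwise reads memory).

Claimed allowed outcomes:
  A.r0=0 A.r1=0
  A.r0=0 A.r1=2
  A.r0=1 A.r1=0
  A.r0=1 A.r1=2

spurious: A.r0=1 A.r1=0

outcome vector order: (A.r0,A.r1)
TSO (3): 0/0, 0/2, 1/2
claimed∖TSO = {1/0}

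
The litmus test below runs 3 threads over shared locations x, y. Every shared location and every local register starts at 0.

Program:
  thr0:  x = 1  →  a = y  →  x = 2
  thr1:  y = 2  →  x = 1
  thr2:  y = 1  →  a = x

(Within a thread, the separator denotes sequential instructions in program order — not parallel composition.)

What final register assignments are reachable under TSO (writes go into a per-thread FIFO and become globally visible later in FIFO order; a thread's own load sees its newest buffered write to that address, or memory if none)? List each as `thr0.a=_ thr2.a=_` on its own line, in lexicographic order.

outcome vector order: (thr0.a,thr2.a)
|TSO outcomes| = 9

thr0.a=0 thr2.a=0
thr0.a=0 thr2.a=1
thr0.a=0 thr2.a=2
thr0.a=1 thr2.a=0
thr0.a=1 thr2.a=1
thr0.a=1 thr2.a=2
thr0.a=2 thr2.a=0
thr0.a=2 thr2.a=1
thr0.a=2 thr2.a=2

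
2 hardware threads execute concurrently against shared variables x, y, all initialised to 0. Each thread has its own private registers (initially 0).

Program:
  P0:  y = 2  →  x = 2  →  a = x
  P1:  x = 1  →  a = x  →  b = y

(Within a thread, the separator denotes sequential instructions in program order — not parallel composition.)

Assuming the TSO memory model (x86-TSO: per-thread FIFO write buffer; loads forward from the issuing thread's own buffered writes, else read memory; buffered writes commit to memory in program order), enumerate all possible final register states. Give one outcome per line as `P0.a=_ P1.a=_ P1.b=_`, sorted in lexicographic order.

outcome vector order: (P0.a,P1.a,P1.b)
|TSO outcomes| = 5

P0.a=1 P1.a=1 P1.b=0
P0.a=1 P1.a=1 P1.b=2
P0.a=2 P1.a=1 P1.b=0
P0.a=2 P1.a=1 P1.b=2
P0.a=2 P1.a=2 P1.b=2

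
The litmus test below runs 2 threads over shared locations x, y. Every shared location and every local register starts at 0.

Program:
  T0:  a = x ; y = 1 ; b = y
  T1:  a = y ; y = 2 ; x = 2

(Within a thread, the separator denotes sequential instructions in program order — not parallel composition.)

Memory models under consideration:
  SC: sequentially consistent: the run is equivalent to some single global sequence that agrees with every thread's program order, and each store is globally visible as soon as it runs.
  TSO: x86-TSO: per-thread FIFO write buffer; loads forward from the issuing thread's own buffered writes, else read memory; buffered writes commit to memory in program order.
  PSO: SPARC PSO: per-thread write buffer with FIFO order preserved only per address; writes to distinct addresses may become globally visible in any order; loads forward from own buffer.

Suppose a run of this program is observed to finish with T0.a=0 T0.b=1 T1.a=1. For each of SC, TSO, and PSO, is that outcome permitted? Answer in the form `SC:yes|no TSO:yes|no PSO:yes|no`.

outcome vector order: (T0.a,T0.b,T1.a)
SC (5): (0,1,0) (0,1,1) (0,2,0) (0,2,1) (2,1,0)
TSO (5): (0,1,0) (0,1,1) (0,2,0) (0,2,1) (2,1,0)
PSO (6): (0,1,0) (0,1,1) (0,2,0) (0,2,1) (2,1,0) (2,2,0)
target (0,1,1) ∈ {SC,TSO,PSO}

SC:yes TSO:yes PSO:yes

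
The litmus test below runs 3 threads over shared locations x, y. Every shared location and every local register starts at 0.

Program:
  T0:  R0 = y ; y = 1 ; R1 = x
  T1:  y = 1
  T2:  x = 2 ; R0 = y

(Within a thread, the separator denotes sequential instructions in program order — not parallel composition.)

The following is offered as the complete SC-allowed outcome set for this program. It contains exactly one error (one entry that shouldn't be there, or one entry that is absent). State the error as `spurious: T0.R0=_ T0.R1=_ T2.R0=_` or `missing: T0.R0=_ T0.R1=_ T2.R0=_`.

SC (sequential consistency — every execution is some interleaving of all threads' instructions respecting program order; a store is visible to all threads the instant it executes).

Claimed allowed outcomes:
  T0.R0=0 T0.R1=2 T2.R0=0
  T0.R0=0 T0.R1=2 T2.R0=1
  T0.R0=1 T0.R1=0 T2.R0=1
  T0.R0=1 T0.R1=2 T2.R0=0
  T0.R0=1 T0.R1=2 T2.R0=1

missing: T0.R0=0 T0.R1=0 T2.R0=1

outcome vector order: (T0.R0,T0.R1,T2.R0)
SC (6): 001, 020, 021, 101, 120, 121
SC∖claimed = {001}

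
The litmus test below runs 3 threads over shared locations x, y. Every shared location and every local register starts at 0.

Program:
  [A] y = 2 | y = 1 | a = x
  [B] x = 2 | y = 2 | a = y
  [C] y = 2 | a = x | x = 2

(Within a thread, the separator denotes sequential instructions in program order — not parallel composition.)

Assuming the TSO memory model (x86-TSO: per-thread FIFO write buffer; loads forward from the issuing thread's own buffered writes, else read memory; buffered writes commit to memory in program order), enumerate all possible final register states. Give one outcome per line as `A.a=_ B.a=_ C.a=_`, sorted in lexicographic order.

A.a=0 B.a=1 C.a=0
A.a=0 B.a=1 C.a=2
A.a=0 B.a=2 C.a=0
A.a=0 B.a=2 C.a=2
A.a=2 B.a=1 C.a=0
A.a=2 B.a=1 C.a=2
A.a=2 B.a=2 C.a=0
A.a=2 B.a=2 C.a=2

outcome vector order: (A.a,B.a,C.a)
|TSO outcomes| = 8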